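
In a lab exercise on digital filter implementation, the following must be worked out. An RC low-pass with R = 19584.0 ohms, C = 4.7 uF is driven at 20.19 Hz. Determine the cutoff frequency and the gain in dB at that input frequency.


Step 1 — cutoff frequency:
fc = 1 / (2*pi*R*C)
C = 4.7 uF = 4.7e-06 F
fc = 1 / (2*pi*19584.0*4.7e-06)
   = 1.7291 Hz

Step 2 — magnitude at f = 20.19 Hz:
|H(f)| = 1 / sqrt(1 + (f/fc)^2)
f/fc = 20.19 / 1.7291 = 11.676595
|H| = 1 / sqrt(1 + 136.342871) = 0.0853291
|H|_dB = 20*log10(0.0853291) = -21.38 dB

fc = 1.7291 Hz; |H(20.19 Hz)| = -21.38 dB


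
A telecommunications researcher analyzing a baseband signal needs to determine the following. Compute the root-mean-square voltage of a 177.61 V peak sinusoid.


RMS voltage for a sinusoidal waveform:
V_rms = V_peak / sqrt(2)
      = 177.61 / 1.414214
      = 125.589 V

125.589 V


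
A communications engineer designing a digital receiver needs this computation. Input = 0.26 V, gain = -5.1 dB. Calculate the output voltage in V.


Output voltage from dB gain:
V_out = V_in * 10^(gain_dB / 20)
      = 0.26 * 10^(-5.1 / 20)
      = 0.26 * 0.555904
      = 0.1445 V

0.1445 V


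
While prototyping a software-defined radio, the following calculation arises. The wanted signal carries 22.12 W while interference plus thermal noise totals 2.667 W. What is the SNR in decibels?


SNR in decibels:
SNR = 10 * log10(Ps / Pn)
    = 10 * log10(22.12 / 2.667)
    = 10 * log10(8.294)
    = 10 * 0.9188
    = 9.19 dB

9.19 dB


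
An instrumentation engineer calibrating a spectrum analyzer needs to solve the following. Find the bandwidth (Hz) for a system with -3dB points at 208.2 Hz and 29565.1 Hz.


Bandwidth is the difference of -3dB frequencies:
BW = f_high - f_low
   = 29565.1 - 208.2
   = 29356.9 Hz

29356.9 Hz


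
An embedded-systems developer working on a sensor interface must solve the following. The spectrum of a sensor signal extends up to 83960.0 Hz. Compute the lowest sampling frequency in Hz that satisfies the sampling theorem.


The Nyquist rate is twice the maximum frequency component.
fs_min = 2 * fmax
      = 2 * 83960.0
      = 167920.0 Hz

167920.0


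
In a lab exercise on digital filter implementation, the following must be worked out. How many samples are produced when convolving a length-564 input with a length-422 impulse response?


Linear convolution output length:
L = N + M - 1
  = 564 + 422 - 1
  = 985 samples

985


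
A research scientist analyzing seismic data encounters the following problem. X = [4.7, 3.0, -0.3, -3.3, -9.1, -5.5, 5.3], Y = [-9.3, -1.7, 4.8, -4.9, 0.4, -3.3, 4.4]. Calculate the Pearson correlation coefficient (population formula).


Pearson correlation coefficient (population):
r = cov(X,Y) / (std(X) * std(Y))
Mean X = -0.7429, Mean Y = -1.3714
Cov(X,Y) = -0.483061
Std(X) = 5.061862, Std(Y) = 4.685453
r = -0.0204

-0.0204


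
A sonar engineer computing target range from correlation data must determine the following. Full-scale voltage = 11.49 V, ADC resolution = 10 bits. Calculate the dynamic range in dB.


Dynamic range from full-scale to LSB:
V_min = V_max / 2^bits = 11.49 / 2^10
DR = 20 * log10(V_max / V_min)
   = 20 * log10(2^10)
   = 20 * 10 * log10(2)
   = 60.21 dB

60.21 dB


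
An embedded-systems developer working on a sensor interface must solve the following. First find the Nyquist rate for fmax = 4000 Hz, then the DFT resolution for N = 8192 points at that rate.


Step 1 — Nyquist sampling rate:
fs = 2 * fmax = 2 * 4000 = 8000 Hz

Step 2 — DFT bin spacing:
df = fs / N = 8000 / 8192 = 0.9766 Hz

0.9766 Hz


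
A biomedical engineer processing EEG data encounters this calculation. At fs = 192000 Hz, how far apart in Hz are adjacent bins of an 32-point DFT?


DFT frequency resolution:
df = fs / N
   = 192000 / 32
   = 6000.0 Hz

6000.0 Hz


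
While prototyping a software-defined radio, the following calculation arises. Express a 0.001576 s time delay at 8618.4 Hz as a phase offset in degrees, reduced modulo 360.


Phase shift from frequency and time delay:
phi = 360 * f * t_delay
    = 360 * 8618.4 * 0.001576
    = 4889.74 degrees
    mod 360 = 209.74 degrees

209.74 degrees


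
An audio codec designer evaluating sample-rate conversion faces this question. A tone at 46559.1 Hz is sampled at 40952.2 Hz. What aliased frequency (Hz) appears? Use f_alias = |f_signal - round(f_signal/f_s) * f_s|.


Compute the nearest integer multiple of fs to the signal:
n = round(46559.1 / 40952.2) = 1
f_alias = |46559.1 - 1 * 40952.2|
        = |46559.1 - 40952.2|
        = 5606.9 Hz

5606.9


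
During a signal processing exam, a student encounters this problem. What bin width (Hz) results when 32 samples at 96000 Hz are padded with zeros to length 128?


Frequency resolution after zero-padding:
N_padded = 32 * 4 = 128
df = fs / N_padded
   = 96000 / 128
   = 750.0 Hz

750.0 Hz


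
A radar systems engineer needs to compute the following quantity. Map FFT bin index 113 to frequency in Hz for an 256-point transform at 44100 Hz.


Frequency of DFT bin k:
f_k = k * fs / N
    = 113 * 44100 / 256
    = 4983300 / 256
    = 19466.016 Hz

19466.016 Hz


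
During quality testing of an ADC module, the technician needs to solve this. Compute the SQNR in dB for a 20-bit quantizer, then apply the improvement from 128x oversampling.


Step 1 — baseline SQNR at Nyquist:
SQNR_base = 6.02*N + 1.76
          = 6.02*20 + 1.76
          = 122.16 dB

Step 2 — oversampling processing gain:
G = 10*log10(OSR) = 10*log10(128) = 21.07 dB

Step 3 — total:
SQNR_total = 122.16 + 21.07 = 143.23 dB

Base SQNR = 122.16 dB; oversampled SQNR = 143.23 dB


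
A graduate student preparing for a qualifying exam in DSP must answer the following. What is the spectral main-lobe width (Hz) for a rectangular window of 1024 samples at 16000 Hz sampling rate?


Main lobe width for a rectangular window:
Width = 2 * fs / N
      = 2 * 16000 / 1024
      = 32000 / 1024
      = 31.25 Hz

31.25 Hz


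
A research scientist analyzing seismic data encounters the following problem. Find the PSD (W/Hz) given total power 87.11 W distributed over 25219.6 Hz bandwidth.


Power spectral density:
PSD = P / BW
    = 87.11 / 25219.6
    = 0.00345406 W/Hz

0.00345406 W/Hz


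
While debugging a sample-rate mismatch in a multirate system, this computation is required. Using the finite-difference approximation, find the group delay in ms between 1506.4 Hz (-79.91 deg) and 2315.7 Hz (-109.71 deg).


Group delay from phase difference:
tau = -d(phi)/d(omega)
d(phi) = -29.8 deg = -0.520108 rad
d(omega) = 2*pi*(2315.7 - 1506.4) = 5084.9819 rad/s
tau = -(-0.520108) / 5084.9819
    = 0.1023 ms

0.1023 ms


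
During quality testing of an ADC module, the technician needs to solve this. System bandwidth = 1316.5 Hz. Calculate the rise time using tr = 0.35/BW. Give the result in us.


Rise time from bandwidth relationship:
tr = 0.35 / BW
   = 0.35 / 1316.5
   = 0.0002658564375 s
   = 265.8564 us

265.8564 us


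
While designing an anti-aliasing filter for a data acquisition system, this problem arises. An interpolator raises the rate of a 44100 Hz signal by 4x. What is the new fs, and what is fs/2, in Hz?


Step 1 — output sample rate after interpolation by L:
fs_out = L * fs_in = 4 * 44100 = 176400 Hz

Step 2 — Nyquist frequency of the output stream:
f_Nyq = fs_out / 2 = 176400 / 2 = 88200.0 Hz

fs_out = 176400 Hz; f_Nyquist = 88200.0 Hz


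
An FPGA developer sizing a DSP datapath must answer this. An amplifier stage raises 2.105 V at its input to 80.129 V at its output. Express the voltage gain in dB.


Voltage gain in dB:
G = 20 * log10(Vout / Vin)
  = 20 * log10(80.129 / 2.105)
  = 20 * log10(38.066033)
  = 20 * 1.580538
  = 31.61 dB

31.61 dB


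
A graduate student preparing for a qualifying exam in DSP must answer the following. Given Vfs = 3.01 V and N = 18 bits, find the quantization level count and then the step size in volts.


Step 1 — number of quantization levels:
L = 2^N = 2^18 = 262144

Step 2 — LSB step size:
delta = Vfs / L
      = 3.01 / 262144
      = 1.148e-05 V

Levels = 262144; step size = 1.148e-05 V


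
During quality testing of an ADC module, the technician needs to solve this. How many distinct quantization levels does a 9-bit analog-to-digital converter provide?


Number of quantization levels = 2^N
= 2^9
= 512

512


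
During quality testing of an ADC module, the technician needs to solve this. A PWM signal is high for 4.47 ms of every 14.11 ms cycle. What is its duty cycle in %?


Duty cycle as a percentage:
DC = (t_on / T) * 100
   = (4.47 / 14.11) * 100
   = 0.316797 * 100
   = 31.68 %

31.68 %


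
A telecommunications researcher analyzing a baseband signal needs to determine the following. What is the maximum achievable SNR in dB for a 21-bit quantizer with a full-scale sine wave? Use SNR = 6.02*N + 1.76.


Theoretical SNR for a full-scale sinusoid:
SNR = 6.02 * N + 1.76
    = 6.02 * 21 + 1.76
    = 126.42 + 1.76
    = 128.18 dB

128.18 dB


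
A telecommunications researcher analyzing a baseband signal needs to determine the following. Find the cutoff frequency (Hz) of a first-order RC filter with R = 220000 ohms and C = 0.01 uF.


Cutoff frequency of a first-order RC filter:
fc = 1 / (2 * pi * R * C)
C = 0.01 uF = 1e-08 F
fc = 1 / (2 * pi * 220000 * 1e-08)
   = 1 / 0.013823007675795
   = 72.343156 Hz

72.343156 Hz


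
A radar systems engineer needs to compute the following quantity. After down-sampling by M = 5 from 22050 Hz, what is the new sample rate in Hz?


Decimation reduces the sample rate:
fs_out = fs_in / M
       = 22050 / 5
       = 4410.0 Hz

4410.0 Hz


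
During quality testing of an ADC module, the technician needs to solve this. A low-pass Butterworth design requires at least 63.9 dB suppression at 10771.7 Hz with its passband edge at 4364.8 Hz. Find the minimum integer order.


Butterworth filter order formula:
n = log10(10^(A/10) - 1) / (2 * log10(f_stop/f_pass))
10^(63.9/10) - 1 = 2454707.9157
f_stop/f_pass = 10771.7 / 4364.8 = 2.4679
n = 8.1439 -> ceil = 9

9


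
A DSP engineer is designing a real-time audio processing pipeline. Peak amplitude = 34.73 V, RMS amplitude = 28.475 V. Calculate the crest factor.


Crest factor is the ratio of peak to RMS:
CF = V_peak / V_rms
   = 34.73 / 28.475
   = 1.2197

1.2197


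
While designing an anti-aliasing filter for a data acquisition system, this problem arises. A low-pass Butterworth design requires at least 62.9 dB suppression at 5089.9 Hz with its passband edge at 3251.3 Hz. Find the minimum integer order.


Butterworth filter order formula:
n = log10(10^(A/10) - 1) / (2 * log10(f_stop/f_pass))
10^(62.9/10) - 1 = 1949843.5998
f_stop/f_pass = 5089.9 / 3251.3 = 1.5655
n = 16.157 -> ceil = 17

17


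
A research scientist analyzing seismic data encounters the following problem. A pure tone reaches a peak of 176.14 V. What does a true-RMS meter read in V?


RMS voltage for a sinusoidal waveform:
V_rms = V_peak / sqrt(2)
      = 176.14 / 1.414214
      = 124.55 V

124.55 V


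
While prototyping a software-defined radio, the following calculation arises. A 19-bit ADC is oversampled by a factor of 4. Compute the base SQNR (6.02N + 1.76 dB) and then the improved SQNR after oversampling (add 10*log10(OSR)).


Step 1 — baseline SQNR at Nyquist:
SQNR_base = 6.02*N + 1.76
          = 6.02*19 + 1.76
          = 116.14 dB

Step 2 — oversampling processing gain:
G = 10*log10(OSR) = 10*log10(4) = 6.02 dB

Step 3 — total:
SQNR_total = 116.14 + 6.02 = 122.16 dB

Base SQNR = 116.14 dB; oversampled SQNR = 122.16 dB


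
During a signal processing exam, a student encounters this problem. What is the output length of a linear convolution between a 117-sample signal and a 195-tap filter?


Linear convolution output length:
L = N + M - 1
  = 117 + 195 - 1
  = 311 samples

311


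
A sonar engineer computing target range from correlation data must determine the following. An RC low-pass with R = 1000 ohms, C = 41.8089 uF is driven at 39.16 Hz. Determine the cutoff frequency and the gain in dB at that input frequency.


Step 1 — cutoff frequency:
fc = 1 / (2*pi*R*C)
C = 41.8089 uF = 4.18089e-05 F
fc = 1 / (2*pi*1000*4.18089e-05)
   = 3.80672 Hz

Step 2 — magnitude at f = 39.16 Hz:
|H(f)| = 1 / sqrt(1 + (f/fc)^2)
f/fc = 39.16 / 3.80672 = 10.287071
|H| = 1 / sqrt(1 + 105.82383) = 0.0967533
|H|_dB = 20*log10(0.0967533) = -20.29 dB

fc = 3.80672 Hz; |H(39.16 Hz)| = -20.29 dB


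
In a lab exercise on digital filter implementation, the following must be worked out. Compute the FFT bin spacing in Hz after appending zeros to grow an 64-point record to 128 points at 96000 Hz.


Frequency resolution after zero-padding:
N_padded = 64 * 2 = 128
df = fs / N_padded
   = 96000 / 128
   = 750.0 Hz

750.0 Hz


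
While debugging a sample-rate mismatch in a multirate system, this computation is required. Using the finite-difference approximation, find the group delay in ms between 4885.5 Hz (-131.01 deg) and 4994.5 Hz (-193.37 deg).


Group delay from phase difference:
tau = -d(phi)/d(omega)
d(phi) = -62.36 deg = -1.088387 rad
d(omega) = 2*pi*(4994.5 - 4885.5) = 684.8672 rad/s
tau = -(-1.088387) / 684.8672
    = 1.5892 ms

1.5892 ms


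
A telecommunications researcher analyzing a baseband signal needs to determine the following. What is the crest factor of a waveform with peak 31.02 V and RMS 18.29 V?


Crest factor is the ratio of peak to RMS:
CF = V_peak / V_rms
   = 31.02 / 18.29
   = 1.696

1.696


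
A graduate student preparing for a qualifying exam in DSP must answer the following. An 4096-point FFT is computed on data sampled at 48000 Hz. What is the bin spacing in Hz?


DFT frequency resolution:
df = fs / N
   = 48000 / 4096
   = 11.7188 Hz

11.7188 Hz


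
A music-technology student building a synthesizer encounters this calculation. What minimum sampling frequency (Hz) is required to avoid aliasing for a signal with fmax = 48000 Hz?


The Nyquist rate is twice the maximum frequency component.
fs_min = 2 * fmax
      = 2 * 48000
      = 96000 Hz

96000


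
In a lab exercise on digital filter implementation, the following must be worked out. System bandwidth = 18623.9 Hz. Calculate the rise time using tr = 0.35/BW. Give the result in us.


Rise time from bandwidth relationship:
tr = 0.35 / BW
   = 0.35 / 18623.9
   = 1.879305623e-05 s
   = 18.7931 us

18.7931 us


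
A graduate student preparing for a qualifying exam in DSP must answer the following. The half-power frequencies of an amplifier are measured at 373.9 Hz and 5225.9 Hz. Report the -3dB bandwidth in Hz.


Bandwidth is the difference of -3dB frequencies:
BW = f_high - f_low
   = 5225.9 - 373.9
   = 4852.0 Hz

4852.0 Hz


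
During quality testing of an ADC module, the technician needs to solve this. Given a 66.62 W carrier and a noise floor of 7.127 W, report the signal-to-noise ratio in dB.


SNR in decibels:
SNR = 10 * log10(Ps / Pn)
    = 10 * log10(66.62 / 7.127)
    = 10 * log10(9.3476)
    = 10 * 0.9707
    = 9.71 dB

9.71 dB


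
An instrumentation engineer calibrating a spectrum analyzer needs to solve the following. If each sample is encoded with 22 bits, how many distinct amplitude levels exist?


Number of quantization levels = 2^N
= 2^22
= 4194304

4194304


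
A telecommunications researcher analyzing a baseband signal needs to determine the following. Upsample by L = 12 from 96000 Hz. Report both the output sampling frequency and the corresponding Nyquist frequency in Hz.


Step 1 — output sample rate after interpolation by L:
fs_out = L * fs_in = 12 * 96000 = 1152000 Hz

Step 2 — Nyquist frequency of the output stream:
f_Nyq = fs_out / 2 = 1152000 / 2 = 576000.0 Hz

fs_out = 1152000 Hz; f_Nyquist = 576000.0 Hz


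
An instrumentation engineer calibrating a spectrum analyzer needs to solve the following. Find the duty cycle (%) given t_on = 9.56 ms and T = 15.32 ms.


Duty cycle as a percentage:
DC = (t_on / T) * 100
   = (9.56 / 15.32) * 100
   = 0.624021 * 100
   = 62.4 %

62.4 %


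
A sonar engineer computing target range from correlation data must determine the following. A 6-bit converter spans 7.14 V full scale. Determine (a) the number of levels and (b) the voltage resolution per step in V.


Step 1 — number of quantization levels:
L = 2^N = 2^6 = 64

Step 2 — LSB step size:
delta = Vfs / L
      = 7.14 / 64
      = 0.1115625 V

Levels = 64; step size = 0.1115625 V


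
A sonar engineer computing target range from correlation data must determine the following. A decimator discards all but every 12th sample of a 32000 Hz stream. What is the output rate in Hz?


Decimation reduces the sample rate:
fs_out = fs_in / M
       = 32000 / 12
       = 2666.6667 Hz

2666.6667 Hz


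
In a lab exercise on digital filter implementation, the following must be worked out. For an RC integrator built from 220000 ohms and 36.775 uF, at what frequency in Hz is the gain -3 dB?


Cutoff frequency of a first-order RC filter:
fc = 1 / (2 * pi * R * C)
C = 36.775 uF = 3.6775e-05 F
fc = 1 / (2 * pi * 220000 * 3.6775e-05)
   = 1 / 50.834110727736
   = 0.019672 Hz

0.019672 Hz


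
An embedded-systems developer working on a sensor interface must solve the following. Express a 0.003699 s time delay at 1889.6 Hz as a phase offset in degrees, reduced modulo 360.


Phase shift from frequency and time delay:
phi = 360 * f * t_delay
    = 360 * 1889.6 * 0.003699
    = 2516.27 degrees
    mod 360 = 356.27 degrees

356.27 degrees


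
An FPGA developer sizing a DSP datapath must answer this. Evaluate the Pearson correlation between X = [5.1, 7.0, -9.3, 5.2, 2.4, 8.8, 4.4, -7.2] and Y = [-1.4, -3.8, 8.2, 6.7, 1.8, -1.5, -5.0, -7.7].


Pearson correlation coefficient (population):
r = cov(X,Y) / (std(X) * std(Y))
Mean X = 2.05, Mean Y = -0.3375
Cov(X,Y) = -5.633125
Std(X) = 6.218119, Std(Y) = 5.21295
r = -0.1738

-0.1738


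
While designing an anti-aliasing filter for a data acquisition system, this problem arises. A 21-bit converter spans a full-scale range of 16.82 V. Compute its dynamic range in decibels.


Dynamic range from full-scale to LSB:
V_min = V_max / 2^bits = 16.82 / 2^21
DR = 20 * log10(V_max / V_min)
   = 20 * log10(2^21)
   = 20 * 21 * log10(2)
   = 126.43 dB

126.43 dB


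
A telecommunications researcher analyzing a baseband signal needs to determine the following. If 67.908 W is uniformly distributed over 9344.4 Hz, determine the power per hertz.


Power spectral density:
PSD = P / BW
    = 67.908 / 9344.4
    = 0.00726724 W/Hz

0.00726724 W/Hz


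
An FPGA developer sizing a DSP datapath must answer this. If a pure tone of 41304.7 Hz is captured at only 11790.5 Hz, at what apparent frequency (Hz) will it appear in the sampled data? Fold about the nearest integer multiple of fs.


Compute the nearest integer multiple of fs to the signal:
n = round(41304.7 / 11790.5) = 4
f_alias = |41304.7 - 4 * 11790.5|
        = |41304.7 - 47162.0|
        = 5857.3 Hz

5857.3


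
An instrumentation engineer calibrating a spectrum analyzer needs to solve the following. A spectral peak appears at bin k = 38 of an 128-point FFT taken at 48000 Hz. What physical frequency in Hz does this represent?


Frequency of DFT bin k:
f_k = k * fs / N
    = 38 * 48000 / 128
    = 1824000 / 128
    = 14250.0 Hz

14250.0 Hz


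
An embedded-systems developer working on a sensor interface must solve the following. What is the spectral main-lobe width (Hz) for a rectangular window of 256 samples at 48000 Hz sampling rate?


Main lobe width for a rectangular window:
Width = 2 * fs / N
      = 2 * 48000 / 256
      = 96000 / 256
      = 375.0 Hz

375.0 Hz


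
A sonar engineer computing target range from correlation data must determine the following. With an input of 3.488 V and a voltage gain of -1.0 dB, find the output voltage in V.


Output voltage from dB gain:
V_out = V_in * 10^(gain_dB / 20)
      = 3.488 * 10^(-1.0 / 20)
      = 3.488 * 0.891251
      = 3.1087 V

3.1087 V


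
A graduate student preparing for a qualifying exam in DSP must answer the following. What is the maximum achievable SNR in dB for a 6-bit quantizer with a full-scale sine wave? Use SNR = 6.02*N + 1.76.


Theoretical SNR for a full-scale sinusoid:
SNR = 6.02 * N + 1.76
    = 6.02 * 6 + 1.76
    = 36.12 + 1.76
    = 37.88 dB

37.88 dB


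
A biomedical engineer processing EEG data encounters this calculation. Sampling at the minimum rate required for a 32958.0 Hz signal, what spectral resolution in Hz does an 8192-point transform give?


Step 1 — Nyquist sampling rate:
fs = 2 * fmax = 2 * 32958.0 = 65916.0 Hz

Step 2 — DFT bin spacing:
df = fs / N = 65916.0 / 8192 = 8.0464 Hz

8.0464 Hz


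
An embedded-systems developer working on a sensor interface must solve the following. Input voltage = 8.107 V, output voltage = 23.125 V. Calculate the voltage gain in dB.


Voltage gain in dB:
G = 20 * log10(Vout / Vin)
  = 20 * log10(23.125 / 8.107)
  = 20 * log10(2.852473)
  = 20 * 0.455222
  = 9.1 dB

9.1 dB


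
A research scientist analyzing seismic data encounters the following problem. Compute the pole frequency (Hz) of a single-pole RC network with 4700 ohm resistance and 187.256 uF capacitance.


Cutoff frequency of a first-order RC filter:
fc = 1 / (2 * pi * R * C)
C = 187.256 uF = 0.000187256 F
fc = 1 / (2 * pi * 4700 * 0.000187256)
   = 1 / 5.5298514950417
   = 0.180837 Hz

0.180837 Hz


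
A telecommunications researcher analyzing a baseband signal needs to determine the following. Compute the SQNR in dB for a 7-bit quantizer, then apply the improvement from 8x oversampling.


Step 1 — baseline SQNR at Nyquist:
SQNR_base = 6.02*N + 1.76
          = 6.02*7 + 1.76
          = 43.9 dB

Step 2 — oversampling processing gain:
G = 10*log10(OSR) = 10*log10(8) = 9.03 dB

Step 3 — total:
SQNR_total = 43.9 + 9.03 = 52.93 dB

Base SQNR = 43.9 dB; oversampled SQNR = 52.93 dB


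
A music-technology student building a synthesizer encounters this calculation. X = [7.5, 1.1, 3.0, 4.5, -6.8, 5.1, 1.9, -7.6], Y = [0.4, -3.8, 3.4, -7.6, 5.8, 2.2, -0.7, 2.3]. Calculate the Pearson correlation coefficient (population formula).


Pearson correlation coefficient (population):
r = cov(X,Y) / (std(X) * std(Y))
Mean X = 1.0875, Mean Y = 0.25
Cov(X,Y) = -9.298125
Std(X) = 5.134062, Std(Y) = 3.994997
r = -0.4533

-0.4533


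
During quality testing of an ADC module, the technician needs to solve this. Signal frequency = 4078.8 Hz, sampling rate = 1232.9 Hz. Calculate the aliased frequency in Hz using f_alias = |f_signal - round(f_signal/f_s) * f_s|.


Compute the nearest integer multiple of fs to the signal:
n = round(4078.8 / 1232.9) = 3
f_alias = |4078.8 - 3 * 1232.9|
        = |4078.8 - 3698.7|
        = 380.1 Hz

380.1


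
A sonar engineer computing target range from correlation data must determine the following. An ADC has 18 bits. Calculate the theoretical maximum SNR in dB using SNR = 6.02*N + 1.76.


Theoretical SNR for a full-scale sinusoid:
SNR = 6.02 * N + 1.76
    = 6.02 * 18 + 1.76
    = 108.36 + 1.76
    = 110.12 dB

110.12 dB


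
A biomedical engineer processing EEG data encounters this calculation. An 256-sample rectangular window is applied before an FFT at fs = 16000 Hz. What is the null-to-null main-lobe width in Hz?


Main lobe width for a rectangular window:
Width = 2 * fs / N
      = 2 * 16000 / 256
      = 32000 / 256
      = 125.0 Hz

125.0 Hz


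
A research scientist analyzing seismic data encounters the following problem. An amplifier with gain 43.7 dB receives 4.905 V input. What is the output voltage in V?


Output voltage from dB gain:
V_out = V_in * 10^(gain_dB / 20)
      = 4.905 * 10^(43.7 / 20)
      = 4.905 * 153.108746
      = 750.9984 V

750.9984 V


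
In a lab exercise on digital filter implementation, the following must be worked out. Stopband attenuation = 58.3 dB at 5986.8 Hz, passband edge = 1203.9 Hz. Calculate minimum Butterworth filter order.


Butterworth filter order formula:
n = log10(10^(A/10) - 1) / (2 * log10(f_stop/f_pass))
10^(58.3/10) - 1 = 676081.9754
f_stop/f_pass = 5986.8 / 1203.9 = 4.9728
n = 4.1846 -> ceil = 5

5


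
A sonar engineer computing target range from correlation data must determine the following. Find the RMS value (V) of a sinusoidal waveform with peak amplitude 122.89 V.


RMS voltage for a sinusoidal waveform:
V_rms = V_peak / sqrt(2)
      = 122.89 / 1.414214
      = 86.896 V

86.896 V


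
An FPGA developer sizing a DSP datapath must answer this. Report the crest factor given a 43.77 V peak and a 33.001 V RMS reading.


Crest factor is the ratio of peak to RMS:
CF = V_peak / V_rms
   = 43.77 / 33.001
   = 1.3263

1.3263


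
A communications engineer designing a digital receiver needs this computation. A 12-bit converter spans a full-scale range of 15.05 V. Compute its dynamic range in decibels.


Dynamic range from full-scale to LSB:
V_min = V_max / 2^bits = 15.05 / 2^12
DR = 20 * log10(V_max / V_min)
   = 20 * log10(2^12)
   = 20 * 12 * log10(2)
   = 72.25 dB

72.25 dB


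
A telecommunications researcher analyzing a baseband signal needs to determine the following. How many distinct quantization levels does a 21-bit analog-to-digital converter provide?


Number of quantization levels = 2^N
= 2^21
= 2097152

2097152


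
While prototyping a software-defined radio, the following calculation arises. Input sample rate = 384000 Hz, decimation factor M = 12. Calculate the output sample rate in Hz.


Decimation reduces the sample rate:
fs_out = fs_in / M
       = 384000 / 12
       = 32000.0 Hz

32000.0 Hz


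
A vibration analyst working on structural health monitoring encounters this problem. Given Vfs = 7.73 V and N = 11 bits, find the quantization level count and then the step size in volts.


Step 1 — number of quantization levels:
L = 2^N = 2^11 = 2048

Step 2 — LSB step size:
delta = Vfs / L
      = 7.73 / 2048
      = 0.00377441 V

Levels = 2048; step size = 0.00377441 V


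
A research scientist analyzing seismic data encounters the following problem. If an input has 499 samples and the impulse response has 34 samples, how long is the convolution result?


Linear convolution output length:
L = N + M - 1
  = 499 + 34 - 1
  = 532 samples

532


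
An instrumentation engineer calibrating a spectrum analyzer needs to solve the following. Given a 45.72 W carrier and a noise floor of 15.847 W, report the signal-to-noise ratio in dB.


SNR in decibels:
SNR = 10 * log10(Ps / Pn)
    = 10 * log10(45.72 / 15.847)
    = 10 * log10(2.8851)
    = 10 * 0.4602
    = 4.6 dB

4.6 dB


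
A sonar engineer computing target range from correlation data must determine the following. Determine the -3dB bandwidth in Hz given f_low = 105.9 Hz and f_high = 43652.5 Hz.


Bandwidth is the difference of -3dB frequencies:
BW = f_high - f_low
   = 43652.5 - 105.9
   = 43546.6 Hz

43546.6 Hz


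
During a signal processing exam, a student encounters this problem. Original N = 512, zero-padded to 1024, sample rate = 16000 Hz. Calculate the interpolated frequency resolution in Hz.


Frequency resolution after zero-padding:
N_padded = 512 * 2 = 1024
df = fs / N_padded
   = 16000 / 1024
   = 15.625 Hz

15.625 Hz


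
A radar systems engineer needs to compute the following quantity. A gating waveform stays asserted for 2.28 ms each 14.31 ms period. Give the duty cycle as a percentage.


Duty cycle as a percentage:
DC = (t_on / T) * 100
   = (2.28 / 14.31) * 100
   = 0.159329 * 100
   = 15.93 %

15.93 %


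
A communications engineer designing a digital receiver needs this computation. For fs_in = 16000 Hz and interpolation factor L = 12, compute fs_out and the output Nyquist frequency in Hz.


Step 1 — output sample rate after interpolation by L:
fs_out = L * fs_in = 12 * 16000 = 192000 Hz

Step 2 — Nyquist frequency of the output stream:
f_Nyq = fs_out / 2 = 192000 / 2 = 96000.0 Hz

fs_out = 192000 Hz; f_Nyquist = 96000.0 Hz


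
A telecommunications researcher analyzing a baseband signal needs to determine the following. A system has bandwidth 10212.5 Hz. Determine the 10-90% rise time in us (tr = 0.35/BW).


Rise time from bandwidth relationship:
tr = 0.35 / BW
   = 0.35 / 10212.5
   = 3.427172583e-05 s
   = 34.2717 us

34.2717 us


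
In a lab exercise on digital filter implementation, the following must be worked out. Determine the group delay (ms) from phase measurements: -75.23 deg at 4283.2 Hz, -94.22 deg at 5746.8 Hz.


Group delay from phase difference:
tau = -d(phi)/d(omega)
d(phi) = -18.99 deg = -0.331438 rad
d(omega) = 2*pi*(5746.8 - 4283.2) = 9196.07 rad/s
tau = -(-0.331438) / 9196.07
    = 0.036 ms

0.036 ms


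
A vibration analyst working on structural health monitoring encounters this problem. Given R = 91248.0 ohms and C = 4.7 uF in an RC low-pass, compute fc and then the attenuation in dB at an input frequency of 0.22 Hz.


Step 1 — cutoff frequency:
fc = 1 / (2*pi*R*C)
C = 4.7 uF = 4.7e-06 F
fc = 1 / (2*pi*91248.0*4.7e-06)
   = 0.371107 Hz

Step 2 — magnitude at f = 0.22 Hz:
|H(f)| = 1 / sqrt(1 + (f/fc)^2)
f/fc = 0.22 / 0.371107 = 0.592821
|H| = 1 / sqrt(1 + 0.351437) = 0.8602053
|H|_dB = 20*log10(0.8602053) = -1.31 dB

fc = 0.371107 Hz; |H(0.22 Hz)| = -1.31 dB


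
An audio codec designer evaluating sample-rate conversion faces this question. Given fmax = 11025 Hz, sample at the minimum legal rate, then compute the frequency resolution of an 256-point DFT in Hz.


Step 1 — Nyquist sampling rate:
fs = 2 * fmax = 2 * 11025 = 22050 Hz

Step 2 — DFT bin spacing:
df = fs / N = 22050 / 256 = 86.1328 Hz

86.1328 Hz


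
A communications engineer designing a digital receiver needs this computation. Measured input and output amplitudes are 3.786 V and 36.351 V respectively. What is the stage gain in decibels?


Voltage gain in dB:
G = 20 * log10(Vout / Vin)
  = 20 * log10(36.351 / 3.786)
  = 20 * log10(9.601426)
  = 20 * 0.982336
  = 19.65 dB

19.65 dB


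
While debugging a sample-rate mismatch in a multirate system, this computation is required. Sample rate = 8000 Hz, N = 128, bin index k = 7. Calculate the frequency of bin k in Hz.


Frequency of DFT bin k:
f_k = k * fs / N
    = 7 * 8000 / 128
    = 56000 / 128
    = 437.5 Hz

437.5 Hz


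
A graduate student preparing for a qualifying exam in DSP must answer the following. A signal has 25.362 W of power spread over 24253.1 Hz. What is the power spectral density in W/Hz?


Power spectral density:
PSD = P / BW
    = 25.362 / 24253.1
    = 0.00104572 W/Hz

0.00104572 W/Hz


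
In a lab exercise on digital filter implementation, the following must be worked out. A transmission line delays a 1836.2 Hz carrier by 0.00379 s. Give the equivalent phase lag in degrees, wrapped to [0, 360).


Phase shift from frequency and time delay:
phi = 360 * f * t_delay
    = 360 * 1836.2 * 0.00379
    = 2505.31 degrees
    mod 360 = 345.31 degrees

345.31 degrees


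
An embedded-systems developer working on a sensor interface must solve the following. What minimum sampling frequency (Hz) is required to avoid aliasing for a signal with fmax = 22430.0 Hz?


The Nyquist rate is twice the maximum frequency component.
fs_min = 2 * fmax
      = 2 * 22430.0
      = 44860.0 Hz

44860.0


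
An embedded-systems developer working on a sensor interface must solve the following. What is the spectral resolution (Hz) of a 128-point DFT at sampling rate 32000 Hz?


DFT frequency resolution:
df = fs / N
   = 32000 / 128
   = 250.0 Hz

250.0 Hz


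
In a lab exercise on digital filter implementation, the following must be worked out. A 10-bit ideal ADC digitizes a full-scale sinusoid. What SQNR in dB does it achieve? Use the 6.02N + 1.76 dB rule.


Theoretical SNR for a full-scale sinusoid:
SNR = 6.02 * N + 1.76
    = 6.02 * 10 + 1.76
    = 60.2 + 1.76
    = 61.96 dB

61.96 dB


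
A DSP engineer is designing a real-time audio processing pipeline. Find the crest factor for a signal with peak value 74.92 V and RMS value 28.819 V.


Crest factor is the ratio of peak to RMS:
CF = V_peak / V_rms
   = 74.92 / 28.819
   = 2.5997

2.5997


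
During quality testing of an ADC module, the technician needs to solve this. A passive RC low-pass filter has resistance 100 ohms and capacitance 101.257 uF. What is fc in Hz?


Cutoff frequency of a first-order RC filter:
fc = 1 / (2 * pi * R * C)
C = 101.257 uF = 0.000101257 F
fc = 1 / (2 * pi * 100 * 0.000101257)
   = 1 / 0.063621649464908
   = 15.71792 Hz

15.71792 Hz


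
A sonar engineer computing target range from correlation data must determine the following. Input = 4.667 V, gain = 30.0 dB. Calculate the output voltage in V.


Output voltage from dB gain:
V_out = V_in * 10^(gain_dB / 20)
      = 4.667 * 10^(30.0 / 20)
      = 4.667 * 31.622777
      = 147.5835 V

147.5835 V


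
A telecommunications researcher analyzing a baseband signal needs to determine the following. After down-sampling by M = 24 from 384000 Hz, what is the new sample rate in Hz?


Decimation reduces the sample rate:
fs_out = fs_in / M
       = 384000 / 24
       = 16000.0 Hz

16000.0 Hz


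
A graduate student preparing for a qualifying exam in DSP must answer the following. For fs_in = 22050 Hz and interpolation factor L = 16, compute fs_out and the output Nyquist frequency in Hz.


Step 1 — output sample rate after interpolation by L:
fs_out = L * fs_in = 16 * 22050 = 352800 Hz

Step 2 — Nyquist frequency of the output stream:
f_Nyq = fs_out / 2 = 352800 / 2 = 176400.0 Hz

fs_out = 352800 Hz; f_Nyquist = 176400.0 Hz


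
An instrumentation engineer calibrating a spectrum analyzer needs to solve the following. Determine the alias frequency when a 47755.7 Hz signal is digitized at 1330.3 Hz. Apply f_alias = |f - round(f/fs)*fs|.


Compute the nearest integer multiple of fs to the signal:
n = round(47755.7 / 1330.3) = 36
f_alias = |47755.7 - 36 * 1330.3|
        = |47755.7 - 47890.8|
        = 135.1 Hz

135.1


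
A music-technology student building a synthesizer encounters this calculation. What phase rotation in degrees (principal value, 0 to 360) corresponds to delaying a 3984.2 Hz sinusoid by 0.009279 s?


Phase shift from frequency and time delay:
phi = 360 * f * t_delay
    = 360 * 3984.2 * 0.009279
    = 13308.98 degrees
    mod 360 = 348.98 degrees

348.98 degrees


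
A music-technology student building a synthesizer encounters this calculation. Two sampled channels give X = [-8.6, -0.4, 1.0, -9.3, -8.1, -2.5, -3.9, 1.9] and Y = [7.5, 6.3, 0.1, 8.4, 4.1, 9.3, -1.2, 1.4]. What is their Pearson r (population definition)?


Pearson correlation coefficient (population):
r = cov(X,Y) / (std(X) * std(Y))
Mean X = -3.7375, Mean Y = 4.4875
Cov(X,Y) = -7.497969
Std(X) = 4.191342, Std(Y) = 3.743473
r = -0.4779

-0.4779


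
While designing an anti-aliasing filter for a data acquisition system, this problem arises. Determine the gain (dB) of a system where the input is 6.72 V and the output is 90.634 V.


Voltage gain in dB:
G = 20 * log10(Vout / Vin)
  = 20 * log10(90.634 / 6.72)
  = 20 * log10(13.487202)
  = 20 * 1.129922
  = 22.6 dB

22.6 dB


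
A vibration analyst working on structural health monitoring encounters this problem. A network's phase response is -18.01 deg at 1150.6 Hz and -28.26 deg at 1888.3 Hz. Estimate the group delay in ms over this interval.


Group delay from phase difference:
tau = -d(phi)/d(omega)
d(phi) = -10.25 deg = -0.178896 rad
d(omega) = 2*pi*(1888.3 - 1150.6) = 4635.1058 rad/s
tau = -(-0.178896) / 4635.1058
    = 0.0386 ms

0.0386 ms


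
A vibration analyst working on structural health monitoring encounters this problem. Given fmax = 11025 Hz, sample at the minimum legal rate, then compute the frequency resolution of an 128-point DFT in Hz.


Step 1 — Nyquist sampling rate:
fs = 2 * fmax = 2 * 11025 = 22050 Hz

Step 2 — DFT bin spacing:
df = fs / N = 22050 / 128 = 172.2656 Hz

172.2656 Hz


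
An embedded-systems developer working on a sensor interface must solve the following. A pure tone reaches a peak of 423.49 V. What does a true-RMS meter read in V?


RMS voltage for a sinusoidal waveform:
V_rms = V_peak / sqrt(2)
      = 423.49 / 1.414214
      = 299.453 V

299.453 V


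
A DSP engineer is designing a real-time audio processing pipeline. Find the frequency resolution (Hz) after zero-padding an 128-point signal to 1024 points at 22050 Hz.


Frequency resolution after zero-padding:
N_padded = 128 * 8 = 1024
df = fs / N_padded
   = 22050 / 1024
   = 21.5332 Hz

21.5332 Hz


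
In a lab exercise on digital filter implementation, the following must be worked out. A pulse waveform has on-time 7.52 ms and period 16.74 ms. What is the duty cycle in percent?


Duty cycle as a percentage:
DC = (t_on / T) * 100
   = (7.52 / 16.74) * 100
   = 0.449223 * 100
   = 44.92 %

44.92 %


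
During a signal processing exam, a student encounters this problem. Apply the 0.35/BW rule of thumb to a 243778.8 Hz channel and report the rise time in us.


Rise time from bandwidth relationship:
tr = 0.35 / BW
   = 0.35 / 243778.8
   = 1.435727799e-06 s
   = 1.4357 us

1.4357 us


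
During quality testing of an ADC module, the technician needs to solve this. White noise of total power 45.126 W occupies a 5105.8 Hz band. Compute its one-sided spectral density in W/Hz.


Power spectral density:
PSD = P / BW
    = 45.126 / 5105.8
    = 0.00883818 W/Hz

0.00883818 W/Hz


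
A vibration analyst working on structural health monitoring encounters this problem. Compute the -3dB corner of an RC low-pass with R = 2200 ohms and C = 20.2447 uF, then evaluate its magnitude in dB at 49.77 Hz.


Step 1 — cutoff frequency:
fc = 1 / (2*pi*R*C)
C = 20.2447 uF = 2.02447e-05 F
fc = 1 / (2*pi*2200*2.02447e-05)
   = 3.57344 Hz

Step 2 — magnitude at f = 49.77 Hz:
|H(f)| = 1 / sqrt(1 + (f/fc)^2)
f/fc = 49.77 / 3.57344 = 13.927756
|H| = 1 / sqrt(1 + 193.982387) = 0.0716147
|H|_dB = 20*log10(0.0716147) = -22.9 dB

fc = 3.57344 Hz; |H(49.77 Hz)| = -22.9 dB


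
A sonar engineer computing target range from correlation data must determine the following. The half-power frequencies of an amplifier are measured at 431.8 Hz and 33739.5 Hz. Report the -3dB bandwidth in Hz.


Bandwidth is the difference of -3dB frequencies:
BW = f_high - f_low
   = 33739.5 - 431.8
   = 33307.7 Hz

33307.7 Hz


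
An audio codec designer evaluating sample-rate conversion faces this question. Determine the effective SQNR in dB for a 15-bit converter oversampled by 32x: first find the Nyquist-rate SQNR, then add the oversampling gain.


Step 1 — baseline SQNR at Nyquist:
SQNR_base = 6.02*N + 1.76
          = 6.02*15 + 1.76
          = 92.06 dB

Step 2 — oversampling processing gain:
G = 10*log10(OSR) = 10*log10(32) = 15.05 dB

Step 3 — total:
SQNR_total = 92.06 + 15.05 = 107.11 dB

Base SQNR = 92.06 dB; oversampled SQNR = 107.11 dB


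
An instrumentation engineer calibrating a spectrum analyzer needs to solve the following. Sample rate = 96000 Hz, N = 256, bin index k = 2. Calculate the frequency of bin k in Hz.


Frequency of DFT bin k:
f_k = k * fs / N
    = 2 * 96000 / 256
    = 192000 / 256
    = 750.0 Hz

750.0 Hz


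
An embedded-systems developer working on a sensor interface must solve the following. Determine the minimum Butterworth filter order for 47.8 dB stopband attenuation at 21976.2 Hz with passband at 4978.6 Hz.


Butterworth filter order formula:
n = log10(10^(A/10) - 1) / (2 * log10(f_stop/f_pass))
10^(47.8/10) - 1 = 60254.9586
f_stop/f_pass = 21976.2 / 4978.6 = 4.4141
n = 3.7063 -> ceil = 4

4


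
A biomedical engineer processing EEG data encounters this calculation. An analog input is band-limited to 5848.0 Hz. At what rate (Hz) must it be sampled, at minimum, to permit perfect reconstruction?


The Nyquist rate is twice the maximum frequency component.
fs_min = 2 * fmax
      = 2 * 5848.0
      = 11696.0 Hz

11696.0
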